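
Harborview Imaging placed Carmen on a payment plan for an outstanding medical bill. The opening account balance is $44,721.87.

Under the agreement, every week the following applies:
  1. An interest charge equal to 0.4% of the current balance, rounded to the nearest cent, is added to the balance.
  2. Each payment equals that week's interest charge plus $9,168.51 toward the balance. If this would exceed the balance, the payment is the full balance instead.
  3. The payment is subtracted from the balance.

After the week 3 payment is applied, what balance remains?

$17,216.34

Week 1: $44,721.87 +$178.89 interest = $44,900.76; pay $9,347.40 → $35,553.36
Week 2: $35,553.36 +$142.21 interest = $35,695.57; pay $9,310.72 → $26,384.85
Week 3: $26,384.85 +$105.54 interest = $26,490.39; pay $9,274.05 → $17,216.34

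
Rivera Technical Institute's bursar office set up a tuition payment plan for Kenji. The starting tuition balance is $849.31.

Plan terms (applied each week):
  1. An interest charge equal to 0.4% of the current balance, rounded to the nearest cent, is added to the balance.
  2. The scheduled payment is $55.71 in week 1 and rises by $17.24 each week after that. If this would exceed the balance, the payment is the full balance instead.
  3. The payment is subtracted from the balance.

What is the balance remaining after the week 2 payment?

Week 1: $849.31 +$3.40 interest = $852.71; pay $55.71 → $797.00
Week 2: $797.00 +$3.19 interest = $800.19; pay $72.95 → $727.24

$727.24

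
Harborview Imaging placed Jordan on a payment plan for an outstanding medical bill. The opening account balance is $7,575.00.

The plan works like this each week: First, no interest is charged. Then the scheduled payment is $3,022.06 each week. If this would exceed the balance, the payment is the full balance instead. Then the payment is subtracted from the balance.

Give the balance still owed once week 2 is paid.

$1,530.88

# | Opening | Payment | End bal
1 | $7,575.00 | $3,022.06 | $4,552.94
2 | $4,552.94 | $3,022.06 | $1,530.88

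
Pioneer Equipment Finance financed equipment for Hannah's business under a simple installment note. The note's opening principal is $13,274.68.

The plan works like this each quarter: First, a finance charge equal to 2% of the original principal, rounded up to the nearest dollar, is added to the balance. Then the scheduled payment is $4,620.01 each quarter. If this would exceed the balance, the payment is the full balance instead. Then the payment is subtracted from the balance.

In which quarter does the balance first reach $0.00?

4

# | Opening | Interest | Payment | End bal
1 | $13,274.68 | $266.00 | $4,620.01 | $8,920.67
2 | $8,920.67 | $266.00 | $4,620.01 | $4,566.66
3 | $4,566.66 | $266.00 | $4,620.01 | $212.65
4 | $212.65 | $266.00 | $478.65 | $0.00
Balance reaches $0.00 in quarter 4.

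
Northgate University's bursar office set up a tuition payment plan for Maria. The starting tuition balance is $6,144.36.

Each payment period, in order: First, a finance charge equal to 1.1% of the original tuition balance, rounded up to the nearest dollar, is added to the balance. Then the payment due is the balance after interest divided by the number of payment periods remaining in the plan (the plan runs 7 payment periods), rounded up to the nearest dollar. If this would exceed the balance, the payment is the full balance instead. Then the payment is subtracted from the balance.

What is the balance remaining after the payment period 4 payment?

Payment period 1: opening $6,144.36; interest $68.00 → $6,212.36; payment $888.00; balance $5,324.36
Payment period 2: opening $5,324.36; interest $68.00 → $5,392.36; payment $899.00; balance $4,493.36
Payment period 3: opening $4,493.36; interest $68.00 → $4,561.36; payment $913.00; balance $3,648.36
Payment period 4: opening $3,648.36; interest $68.00 → $3,716.36; payment $930.00; balance $2,786.36

$2,786.36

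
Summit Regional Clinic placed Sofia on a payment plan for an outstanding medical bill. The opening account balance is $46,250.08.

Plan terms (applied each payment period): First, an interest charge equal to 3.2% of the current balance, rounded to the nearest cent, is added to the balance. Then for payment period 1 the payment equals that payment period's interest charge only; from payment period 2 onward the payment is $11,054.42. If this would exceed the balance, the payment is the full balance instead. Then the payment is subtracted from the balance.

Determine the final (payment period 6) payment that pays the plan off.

$6,268.98

Payment period 1: opening $46,250.08; interest $1,480.00 → $47,730.08; payment $1,480.00; balance $46,250.08
Payment period 2: opening $46,250.08; interest $1,480.00 → $47,730.08; payment $11,054.42; balance $36,675.66
Payment period 3: opening $36,675.66; interest $1,173.62 → $37,849.28; payment $11,054.42; balance $26,794.86
Payment period 4: opening $26,794.86; interest $857.44 → $27,652.30; payment $11,054.42; balance $16,597.88
Payment period 5: opening $16,597.88; interest $531.13 → $17,129.01; payment $11,054.42; balance $6,074.59
Payment period 6: opening $6,074.59; interest $194.39 → $6,268.98; payment $6,268.98; balance $0.00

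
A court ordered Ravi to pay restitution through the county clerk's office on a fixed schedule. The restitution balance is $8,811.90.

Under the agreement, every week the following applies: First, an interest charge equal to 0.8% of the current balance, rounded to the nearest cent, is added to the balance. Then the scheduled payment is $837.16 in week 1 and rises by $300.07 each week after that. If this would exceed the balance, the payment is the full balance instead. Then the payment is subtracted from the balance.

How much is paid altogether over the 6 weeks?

$9,093.60

Week 1: $8,811.90 +$70.50 interest = $8,882.40; pay $837.16 → $8,045.24
Week 2: $8,045.24 +$64.36 interest = $8,109.60; pay $1,137.23 → $6,972.37
Week 3: $6,972.37 +$55.78 interest = $7,028.15; pay $1,437.30 → $5,590.85
Week 4: $5,590.85 +$44.73 interest = $5,635.58; pay $1,737.37 → $3,898.21
Week 5: $3,898.21 +$31.19 interest = $3,929.40; pay $2,037.44 → $1,891.96
Week 6: $1,891.96 +$15.14 interest = $1,907.10; pay $1,907.10 → $0.00
Total paid: $9,093.60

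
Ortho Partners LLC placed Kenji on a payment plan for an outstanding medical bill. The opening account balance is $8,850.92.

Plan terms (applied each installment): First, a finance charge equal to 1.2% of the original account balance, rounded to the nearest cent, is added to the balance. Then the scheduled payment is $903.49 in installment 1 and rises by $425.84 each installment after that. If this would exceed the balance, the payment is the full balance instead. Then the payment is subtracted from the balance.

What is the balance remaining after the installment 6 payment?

$0.00

Installment 1: opening $8,850.92; interest $106.21 → $8,957.13; payment $903.49; balance $8,053.64
Installment 2: opening $8,053.64; interest $106.21 → $8,159.85; payment $1,329.33; balance $6,830.52
Installment 3: opening $6,830.52; interest $106.21 → $6,936.73; payment $1,755.17; balance $5,181.56
Installment 4: opening $5,181.56; interest $106.21 → $5,287.77; payment $2,181.01; balance $3,106.76
Installment 5: opening $3,106.76; interest $106.21 → $3,212.97; payment $2,606.85; balance $606.12
Installment 6: opening $606.12; interest $106.21 → $712.33; payment $712.33; balance $0.00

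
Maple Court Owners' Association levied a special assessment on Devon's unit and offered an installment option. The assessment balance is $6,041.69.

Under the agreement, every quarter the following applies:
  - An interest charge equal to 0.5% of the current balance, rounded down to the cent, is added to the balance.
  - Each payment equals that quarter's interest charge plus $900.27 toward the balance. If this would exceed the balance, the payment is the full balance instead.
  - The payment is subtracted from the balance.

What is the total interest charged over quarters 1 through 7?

Quarter 1: $6,041.69 +$30.20 interest = $6,071.89; pay $930.47 → $5,141.42
Quarter 2: $5,141.42 +$25.70 interest = $5,167.12; pay $925.97 → $4,241.15
Quarter 3: $4,241.15 +$21.20 interest = $4,262.35; pay $921.47 → $3,340.88
Quarter 4: $3,340.88 +$16.70 interest = $3,357.58; pay $916.97 → $2,440.61
Quarter 5: $2,440.61 +$12.20 interest = $2,452.81; pay $912.47 → $1,540.34
Quarter 6: $1,540.34 +$7.70 interest = $1,548.04; pay $907.97 → $640.07
Quarter 7: $640.07 +$3.20 interest = $643.27; pay $643.27 → $0.00
Total interest: $30.20 + $25.70 + $21.20 + $16.70 + $12.20 + $7.70 + $3.20 = $116.90

$116.90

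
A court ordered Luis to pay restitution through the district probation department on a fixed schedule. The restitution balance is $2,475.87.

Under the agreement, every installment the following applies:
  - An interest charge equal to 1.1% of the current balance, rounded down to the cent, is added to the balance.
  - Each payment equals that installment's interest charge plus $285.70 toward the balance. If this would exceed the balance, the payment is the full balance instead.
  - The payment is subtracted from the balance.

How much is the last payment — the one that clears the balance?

$192.36

# | Opening | Interest | Payment | End bal
1 | $2,475.87 | $27.23 | $312.93 | $2,190.17
2 | $2,190.17 | $24.09 | $309.79 | $1,904.47
3 | $1,904.47 | $20.94 | $306.64 | $1,618.77
4 | $1,618.77 | $17.80 | $303.50 | $1,333.07
5 | $1,333.07 | $14.66 | $300.36 | $1,047.37
6 | $1,047.37 | $11.52 | $297.22 | $761.67
7 | $761.67 | $8.37 | $294.07 | $475.97
8 | $475.97 | $5.23 | $290.93 | $190.27
9 | $190.27 | $2.09 | $192.36 | $0.00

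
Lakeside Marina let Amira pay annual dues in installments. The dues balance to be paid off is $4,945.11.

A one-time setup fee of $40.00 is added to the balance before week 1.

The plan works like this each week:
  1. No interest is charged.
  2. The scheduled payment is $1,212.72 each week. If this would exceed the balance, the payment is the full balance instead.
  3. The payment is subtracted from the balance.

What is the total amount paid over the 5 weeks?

Week 1: $4,985.11 − $1,212.72 → $3,772.39
Week 2: $3,772.39 − $1,212.72 → $2,559.67
Week 3: $2,559.67 − $1,212.72 → $1,346.95
Week 4: $1,346.95 − $1,212.72 → $134.23
Week 5: $134.23 − $134.23 → $0.00
Total paid: $4,985.11

$4,985.11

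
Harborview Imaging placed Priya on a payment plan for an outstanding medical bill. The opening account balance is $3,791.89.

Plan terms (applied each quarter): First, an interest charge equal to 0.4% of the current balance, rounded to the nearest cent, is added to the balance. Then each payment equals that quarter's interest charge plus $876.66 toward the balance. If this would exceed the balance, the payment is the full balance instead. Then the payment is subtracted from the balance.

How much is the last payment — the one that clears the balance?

$286.39

Quarter 1: $3,791.89 +$15.17 interest = $3,807.06; pay $891.83 → $2,915.23
Quarter 2: $2,915.23 +$11.66 interest = $2,926.89; pay $888.32 → $2,038.57
Quarter 3: $2,038.57 +$8.15 interest = $2,046.72; pay $884.81 → $1,161.91
Quarter 4: $1,161.91 +$4.65 interest = $1,166.56; pay $881.31 → $285.25
Quarter 5: $285.25 +$1.14 interest = $286.39; pay $286.39 → $0.00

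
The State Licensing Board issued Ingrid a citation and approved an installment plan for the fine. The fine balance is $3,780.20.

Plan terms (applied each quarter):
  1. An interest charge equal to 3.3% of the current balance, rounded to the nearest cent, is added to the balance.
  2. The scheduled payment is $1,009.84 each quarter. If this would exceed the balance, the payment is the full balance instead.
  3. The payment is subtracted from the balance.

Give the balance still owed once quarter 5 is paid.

$0.00

# | Opening | Interest | Payment | End bal
1 | $3,780.20 | $124.75 | $1,009.84 | $2,895.11
2 | $2,895.11 | $95.54 | $1,009.84 | $1,980.81
3 | $1,980.81 | $65.37 | $1,009.84 | $1,036.34
4 | $1,036.34 | $34.20 | $1,009.84 | $60.70
5 | $60.70 | $2.00 | $62.70 | $0.00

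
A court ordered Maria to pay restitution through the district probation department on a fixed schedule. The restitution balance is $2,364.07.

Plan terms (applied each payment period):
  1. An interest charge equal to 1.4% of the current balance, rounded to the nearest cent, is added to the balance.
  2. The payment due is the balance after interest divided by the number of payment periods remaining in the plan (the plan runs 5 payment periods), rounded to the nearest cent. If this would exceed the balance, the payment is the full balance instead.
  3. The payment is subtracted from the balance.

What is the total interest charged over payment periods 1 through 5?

$101.17

# | Opening | Interest | Payment | End bal
1 | $2,364.07 | $33.10 | $479.43 | $1,917.74
2 | $1,917.74 | $26.85 | $486.15 | $1,458.44
3 | $1,458.44 | $20.42 | $492.95 | $985.91
4 | $985.91 | $13.80 | $499.86 | $499.85
5 | $499.85 | $7.00 | $506.85 | $0.00
Total interest: $33.10 + $26.85 + $20.42 + $13.80 + $7.00 = $101.17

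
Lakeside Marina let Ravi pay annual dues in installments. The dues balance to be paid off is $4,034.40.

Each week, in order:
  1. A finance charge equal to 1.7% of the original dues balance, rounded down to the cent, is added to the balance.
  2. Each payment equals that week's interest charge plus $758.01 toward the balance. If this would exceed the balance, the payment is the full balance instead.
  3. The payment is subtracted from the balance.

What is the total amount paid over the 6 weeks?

$4,445.88

Week 1: opening $4,034.40; interest $68.58 → $4,102.98; payment $826.59; balance $3,276.39
Week 2: opening $3,276.39; interest $68.58 → $3,344.97; payment $826.59; balance $2,518.38
Week 3: opening $2,518.38; interest $68.58 → $2,586.96; payment $826.59; balance $1,760.37
Week 4: opening $1,760.37; interest $68.58 → $1,828.95; payment $826.59; balance $1,002.36
Week 5: opening $1,002.36; interest $68.58 → $1,070.94; payment $826.59; balance $244.35
Week 6: opening $244.35; interest $68.58 → $312.93; payment $312.93; balance $0.00
Total paid: $4,445.88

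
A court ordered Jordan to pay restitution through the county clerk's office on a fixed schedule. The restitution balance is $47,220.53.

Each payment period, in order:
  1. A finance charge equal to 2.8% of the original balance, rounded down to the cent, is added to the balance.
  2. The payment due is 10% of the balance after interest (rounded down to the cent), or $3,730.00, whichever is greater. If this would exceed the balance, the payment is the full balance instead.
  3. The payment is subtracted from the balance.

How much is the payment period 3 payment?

$4,183.17

Payment period 1: $47,220.53 +$1,322.17 interest = $48,542.70; pay $4,854.27 → $43,688.43
Payment period 2: $43,688.43 +$1,322.17 interest = $45,010.60; pay $4,501.06 → $40,509.54
Payment period 3: $40,509.54 +$1,322.17 interest = $41,831.71; pay $4,183.17 → $37,648.54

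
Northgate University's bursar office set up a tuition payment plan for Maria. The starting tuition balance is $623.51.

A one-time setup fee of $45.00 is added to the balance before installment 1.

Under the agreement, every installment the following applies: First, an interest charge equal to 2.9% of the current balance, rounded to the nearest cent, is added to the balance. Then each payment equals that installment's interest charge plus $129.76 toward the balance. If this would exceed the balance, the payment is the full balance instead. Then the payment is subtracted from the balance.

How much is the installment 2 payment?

$145.38

Installment 1: $668.51 +$19.39 interest = $687.90; pay $149.15 → $538.75
Installment 2: $538.75 +$15.62 interest = $554.37; pay $145.38 → $408.99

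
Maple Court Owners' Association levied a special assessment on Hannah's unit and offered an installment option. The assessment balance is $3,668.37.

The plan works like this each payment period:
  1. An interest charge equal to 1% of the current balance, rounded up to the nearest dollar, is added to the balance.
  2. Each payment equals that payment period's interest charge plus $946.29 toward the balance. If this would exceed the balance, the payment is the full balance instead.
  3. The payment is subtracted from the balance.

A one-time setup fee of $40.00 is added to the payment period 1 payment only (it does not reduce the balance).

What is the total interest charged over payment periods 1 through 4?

$92.00

Payment period 1: $3,668.37 +$37.00 interest = $3,705.37; pay $983.29 (+ $40.00 fee) → $2,722.08
Payment period 2: $2,722.08 +$28.00 interest = $2,750.08; pay $974.29 → $1,775.79
Payment period 3: $1,775.79 +$18.00 interest = $1,793.79; pay $964.29 → $829.50
Payment period 4: $829.50 +$9.00 interest = $838.50; pay $838.50 → $0.00
Total interest: $37.00 + $28.00 + $18.00 + $9.00 = $92.00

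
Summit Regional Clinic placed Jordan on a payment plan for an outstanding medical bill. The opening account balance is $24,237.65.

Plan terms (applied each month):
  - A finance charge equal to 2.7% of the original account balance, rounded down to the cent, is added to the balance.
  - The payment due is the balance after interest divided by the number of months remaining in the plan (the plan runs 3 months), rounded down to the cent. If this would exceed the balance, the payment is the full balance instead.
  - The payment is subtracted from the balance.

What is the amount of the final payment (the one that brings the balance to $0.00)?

Month 1: opening $24,237.65; interest $654.41 → $24,892.06; payment $8,297.35; balance $16,594.71
Month 2: opening $16,594.71; interest $654.41 → $17,249.12; payment $8,624.56; balance $8,624.56
Month 3: opening $8,624.56; interest $654.41 → $9,278.97; payment $9,278.97; balance $0.00

$9,278.97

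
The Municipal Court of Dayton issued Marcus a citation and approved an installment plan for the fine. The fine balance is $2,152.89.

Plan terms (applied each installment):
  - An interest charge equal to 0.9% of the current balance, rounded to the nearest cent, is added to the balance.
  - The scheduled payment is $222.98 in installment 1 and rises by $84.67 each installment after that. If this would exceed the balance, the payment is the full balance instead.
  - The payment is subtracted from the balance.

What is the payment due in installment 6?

$264.39

Installment 1: opening $2,152.89; interest $19.38 → $2,172.27; payment $222.98; balance $1,949.29
Installment 2: opening $1,949.29; interest $17.54 → $1,966.83; payment $307.65; balance $1,659.18
Installment 3: opening $1,659.18; interest $14.93 → $1,674.11; payment $392.32; balance $1,281.79
Installment 4: opening $1,281.79; interest $11.54 → $1,293.33; payment $476.99; balance $816.34
Installment 5: opening $816.34; interest $7.35 → $823.69; payment $561.66; balance $262.03
Installment 6: opening $262.03; interest $2.36 → $264.39; payment $264.39; balance $0.00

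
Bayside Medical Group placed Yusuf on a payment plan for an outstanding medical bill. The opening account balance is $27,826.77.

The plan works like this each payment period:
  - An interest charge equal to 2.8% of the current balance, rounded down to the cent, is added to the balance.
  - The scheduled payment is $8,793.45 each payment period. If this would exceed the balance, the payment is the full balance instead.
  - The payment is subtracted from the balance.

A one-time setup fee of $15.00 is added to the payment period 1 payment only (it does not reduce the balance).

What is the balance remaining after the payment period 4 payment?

Payment period 1: opening $27,826.77; interest $779.14 → $28,605.91; payment $8,793.45 (+ $15.00 fee); balance $19,812.46
Payment period 2: opening $19,812.46; interest $554.74 → $20,367.20; payment $8,793.45; balance $11,573.75
Payment period 3: opening $11,573.75; interest $324.06 → $11,897.81; payment $8,793.45; balance $3,104.36
Payment period 4: opening $3,104.36; interest $86.92 → $3,191.28; payment $3,191.28; balance $0.00

$0.00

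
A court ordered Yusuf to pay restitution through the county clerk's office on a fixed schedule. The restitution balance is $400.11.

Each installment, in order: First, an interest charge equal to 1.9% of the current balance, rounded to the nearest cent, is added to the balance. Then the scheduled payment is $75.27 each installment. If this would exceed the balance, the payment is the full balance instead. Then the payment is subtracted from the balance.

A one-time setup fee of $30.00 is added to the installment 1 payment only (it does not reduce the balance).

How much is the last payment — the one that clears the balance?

$49.59

Installment 1: $400.11 +$7.60 interest = $407.71; pay $75.27 (+ $30.00 fee) → $332.44
Installment 2: $332.44 +$6.32 interest = $338.76; pay $75.27 → $263.49
Installment 3: $263.49 +$5.01 interest = $268.50; pay $75.27 → $193.23
Installment 4: $193.23 +$3.67 interest = $196.90; pay $75.27 → $121.63
Installment 5: $121.63 +$2.31 interest = $123.94; pay $75.27 → $48.67
Installment 6: $48.67 +$0.92 interest = $49.59; pay $49.59 → $0.00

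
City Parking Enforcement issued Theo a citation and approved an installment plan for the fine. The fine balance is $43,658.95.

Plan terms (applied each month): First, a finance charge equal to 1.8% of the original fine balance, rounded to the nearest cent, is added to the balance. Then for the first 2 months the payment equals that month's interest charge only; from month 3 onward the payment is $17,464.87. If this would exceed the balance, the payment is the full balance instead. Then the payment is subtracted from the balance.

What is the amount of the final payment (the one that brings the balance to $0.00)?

Month 1: opening $43,658.95; interest $785.86 → $44,444.81; payment $785.86; balance $43,658.95
Month 2: opening $43,658.95; interest $785.86 → $44,444.81; payment $785.86; balance $43,658.95
Month 3: opening $43,658.95; interest $785.86 → $44,444.81; payment $17,464.87; balance $26,979.94
Month 4: opening $26,979.94; interest $785.86 → $27,765.80; payment $17,464.87; balance $10,300.93
Month 5: opening $10,300.93; interest $785.86 → $11,086.79; payment $11,086.79; balance $0.00

$11,086.79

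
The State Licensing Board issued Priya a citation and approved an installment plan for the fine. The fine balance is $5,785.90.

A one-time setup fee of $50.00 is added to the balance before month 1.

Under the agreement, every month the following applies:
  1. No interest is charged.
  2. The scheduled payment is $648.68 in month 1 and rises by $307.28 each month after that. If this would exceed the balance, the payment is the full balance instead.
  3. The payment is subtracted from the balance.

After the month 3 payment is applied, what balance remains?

Month 1: $5,835.90 − $648.68 → $5,187.22
Month 2: $5,187.22 − $955.96 → $4,231.26
Month 3: $4,231.26 − $1,263.24 → $2,968.02

$2,968.02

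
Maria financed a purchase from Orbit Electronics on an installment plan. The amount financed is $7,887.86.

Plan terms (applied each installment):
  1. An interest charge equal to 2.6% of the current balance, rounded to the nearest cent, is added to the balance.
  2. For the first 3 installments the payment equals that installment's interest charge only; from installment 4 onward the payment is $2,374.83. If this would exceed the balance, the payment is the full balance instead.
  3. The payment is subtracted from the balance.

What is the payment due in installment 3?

# | Opening | Interest | Payment | End bal
1 | $7,887.86 | $205.08 | $205.08 | $7,887.86
2 | $7,887.86 | $205.08 | $205.08 | $7,887.86
3 | $7,887.86 | $205.08 | $205.08 | $7,887.86

$205.08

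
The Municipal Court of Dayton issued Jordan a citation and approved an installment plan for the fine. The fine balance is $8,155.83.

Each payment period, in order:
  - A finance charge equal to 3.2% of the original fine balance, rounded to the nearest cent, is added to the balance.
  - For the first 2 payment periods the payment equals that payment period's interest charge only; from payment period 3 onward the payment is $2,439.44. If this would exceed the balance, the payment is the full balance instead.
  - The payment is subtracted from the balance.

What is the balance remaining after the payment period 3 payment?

Payment period 1: opening $8,155.83; interest $260.99 → $8,416.82; payment $260.99; balance $8,155.83
Payment period 2: opening $8,155.83; interest $260.99 → $8,416.82; payment $260.99; balance $8,155.83
Payment period 3: opening $8,155.83; interest $260.99 → $8,416.82; payment $2,439.44; balance $5,977.38

$5,977.38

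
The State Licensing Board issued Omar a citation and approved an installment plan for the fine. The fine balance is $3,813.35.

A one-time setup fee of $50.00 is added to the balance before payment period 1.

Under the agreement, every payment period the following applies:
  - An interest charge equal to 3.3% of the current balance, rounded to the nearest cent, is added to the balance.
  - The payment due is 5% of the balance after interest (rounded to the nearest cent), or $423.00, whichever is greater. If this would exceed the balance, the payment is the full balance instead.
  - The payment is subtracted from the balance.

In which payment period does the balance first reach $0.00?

12

Payment period 1: $3,863.35 +$127.49 interest = $3,990.84; pay $423.00 → $3,567.84
Payment period 2: $3,567.84 +$117.74 interest = $3,685.58; pay $423.00 → $3,262.58
Payment period 3: $3,262.58 +$107.67 interest = $3,370.25; pay $423.00 → $2,947.25
Payment period 4: $2,947.25 +$97.26 interest = $3,044.51; pay $423.00 → $2,621.51
Payment period 5: $2,621.51 +$86.51 interest = $2,708.02; pay $423.00 → $2,285.02
Payment period 6: $2,285.02 +$75.41 interest = $2,360.43; pay $423.00 → $1,937.43
Payment period 7: $1,937.43 +$63.94 interest = $2,001.37; pay $423.00 → $1,578.37
Payment period 8: $1,578.37 +$52.09 interest = $1,630.46; pay $423.00 → $1,207.46
Payment period 9: $1,207.46 +$39.85 interest = $1,247.31; pay $423.00 → $824.31
Payment period 10: $824.31 +$27.20 interest = $851.51; pay $423.00 → $428.51
Payment period 11: $428.51 +$14.14 interest = $442.65; pay $423.00 → $19.65
Payment period 12: $19.65 +$0.65 interest = $20.30; pay $20.30 → $0.00
Balance reaches $0.00 in payment period 12.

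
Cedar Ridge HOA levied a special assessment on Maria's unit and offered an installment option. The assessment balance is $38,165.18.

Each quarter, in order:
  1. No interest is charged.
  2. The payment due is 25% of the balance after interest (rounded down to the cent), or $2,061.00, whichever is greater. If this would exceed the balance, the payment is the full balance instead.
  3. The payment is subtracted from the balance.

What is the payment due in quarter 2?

Quarter 1: $38,165.18 − $9,541.29 → $28,623.89
Quarter 2: $28,623.89 − $7,155.97 → $21,467.92

$7,155.97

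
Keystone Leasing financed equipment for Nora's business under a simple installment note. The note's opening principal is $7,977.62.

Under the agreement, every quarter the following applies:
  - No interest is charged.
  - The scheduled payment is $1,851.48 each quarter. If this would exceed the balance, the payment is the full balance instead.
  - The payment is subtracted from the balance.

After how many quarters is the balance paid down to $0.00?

# | Opening | Payment | End bal
1 | $7,977.62 | $1,851.48 | $6,126.14
2 | $6,126.14 | $1,851.48 | $4,274.66
3 | $4,274.66 | $1,851.48 | $2,423.18
4 | $2,423.18 | $1,851.48 | $571.70
5 | $571.70 | $571.70 | $0.00
Balance reaches $0.00 in quarter 5.

5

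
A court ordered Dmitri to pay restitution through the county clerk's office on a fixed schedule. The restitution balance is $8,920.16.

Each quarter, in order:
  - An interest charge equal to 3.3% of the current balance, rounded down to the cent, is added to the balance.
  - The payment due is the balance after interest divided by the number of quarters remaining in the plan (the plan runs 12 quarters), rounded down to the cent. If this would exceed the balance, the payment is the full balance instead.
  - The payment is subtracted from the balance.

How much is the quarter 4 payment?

Quarter 1: opening $8,920.16; interest $294.36 → $9,214.52; payment $767.87; balance $8,446.65
Quarter 2: opening $8,446.65; interest $278.73 → $8,725.38; payment $793.21; balance $7,932.17
Quarter 3: opening $7,932.17; interest $261.76 → $8,193.93; payment $819.39; balance $7,374.54
Quarter 4: opening $7,374.54; interest $243.35 → $7,617.89; payment $846.43; balance $6,771.46

$846.43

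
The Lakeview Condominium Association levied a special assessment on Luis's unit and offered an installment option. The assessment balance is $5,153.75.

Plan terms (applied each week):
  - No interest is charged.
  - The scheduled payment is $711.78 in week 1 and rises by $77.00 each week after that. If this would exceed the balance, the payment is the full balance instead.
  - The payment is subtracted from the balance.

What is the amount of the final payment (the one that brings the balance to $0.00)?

Week 1: $5,153.75 − $711.78 → $4,441.97
Week 2: $4,441.97 − $788.78 → $3,653.19
Week 3: $3,653.19 − $865.78 → $2,787.41
Week 4: $2,787.41 − $942.78 → $1,844.63
Week 5: $1,844.63 − $1,019.78 → $824.85
Week 6: $824.85 − $824.85 → $0.00

$824.85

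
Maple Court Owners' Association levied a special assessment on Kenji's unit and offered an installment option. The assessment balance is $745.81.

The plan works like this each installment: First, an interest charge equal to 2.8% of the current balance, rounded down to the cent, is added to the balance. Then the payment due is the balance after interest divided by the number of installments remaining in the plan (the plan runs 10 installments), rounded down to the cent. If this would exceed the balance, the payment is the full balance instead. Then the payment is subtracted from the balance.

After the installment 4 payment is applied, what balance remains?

$499.76

Installment 1: opening $745.81; interest $20.88 → $766.69; payment $76.66; balance $690.03
Installment 2: opening $690.03; interest $19.32 → $709.35; payment $78.81; balance $630.54
Installment 3: opening $630.54; interest $17.65 → $648.19; payment $81.02; balance $567.17
Installment 4: opening $567.17; interest $15.88 → $583.05; payment $83.29; balance $499.76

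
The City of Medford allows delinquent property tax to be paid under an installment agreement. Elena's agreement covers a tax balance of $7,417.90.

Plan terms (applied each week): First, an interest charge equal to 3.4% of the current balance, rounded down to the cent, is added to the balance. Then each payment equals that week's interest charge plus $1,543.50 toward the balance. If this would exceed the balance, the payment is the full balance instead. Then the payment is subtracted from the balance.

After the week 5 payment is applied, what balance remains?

$0.00

Week 1: $7,417.90 +$252.20 interest = $7,670.10; pay $1,795.70 → $5,874.40
Week 2: $5,874.40 +$199.72 interest = $6,074.12; pay $1,743.22 → $4,330.90
Week 3: $4,330.90 +$147.25 interest = $4,478.15; pay $1,690.75 → $2,787.40
Week 4: $2,787.40 +$94.77 interest = $2,882.17; pay $1,638.27 → $1,243.90
Week 5: $1,243.90 +$42.29 interest = $1,286.19; pay $1,286.19 → $0.00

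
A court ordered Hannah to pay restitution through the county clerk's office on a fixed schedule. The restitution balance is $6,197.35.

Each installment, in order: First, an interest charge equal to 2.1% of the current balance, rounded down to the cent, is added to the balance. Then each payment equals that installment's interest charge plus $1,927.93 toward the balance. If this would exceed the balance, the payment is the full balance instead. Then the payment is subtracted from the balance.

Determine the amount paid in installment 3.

# | Opening | Interest | Payment | End bal
1 | $6,197.35 | $130.14 | $2,058.07 | $4,269.42
2 | $4,269.42 | $89.65 | $2,017.58 | $2,341.49
3 | $2,341.49 | $49.17 | $1,977.10 | $413.56

$1,977.10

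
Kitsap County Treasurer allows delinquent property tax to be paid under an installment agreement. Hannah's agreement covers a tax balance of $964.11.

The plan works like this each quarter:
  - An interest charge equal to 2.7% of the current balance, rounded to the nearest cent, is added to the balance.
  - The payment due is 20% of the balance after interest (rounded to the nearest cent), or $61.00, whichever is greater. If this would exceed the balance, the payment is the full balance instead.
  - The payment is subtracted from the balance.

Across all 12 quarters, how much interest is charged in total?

Quarter 1: $964.11 +$26.03 interest = $990.14; pay $198.03 → $792.11
Quarter 2: $792.11 +$21.39 interest = $813.50; pay $162.70 → $650.80
Quarter 3: $650.80 +$17.57 interest = $668.37; pay $133.67 → $534.70
Quarter 4: $534.70 +$14.44 interest = $549.14; pay $109.83 → $439.31
Quarter 5: $439.31 +$11.86 interest = $451.17; pay $90.23 → $360.94
Quarter 6: $360.94 +$9.75 interest = $370.69; pay $74.14 → $296.55
Quarter 7: $296.55 +$8.01 interest = $304.56; pay $61.00 → $243.56
Quarter 8: $243.56 +$6.58 interest = $250.14; pay $61.00 → $189.14
Quarter 9: $189.14 +$5.11 interest = $194.25; pay $61.00 → $133.25
Quarter 10: $133.25 +$3.60 interest = $136.85; pay $61.00 → $75.85
Quarter 11: $75.85 +$2.05 interest = $77.90; pay $61.00 → $16.90
Quarter 12: $16.90 +$0.46 interest = $17.36; pay $17.36 → $0.00
Total interest: $26.03 + $21.39 + $17.57 + $14.44 + $11.86 + $9.75 + $8.01 + $6.58 + $5.11 + $3.60 + $2.05 + $0.46 = $126.85

$126.85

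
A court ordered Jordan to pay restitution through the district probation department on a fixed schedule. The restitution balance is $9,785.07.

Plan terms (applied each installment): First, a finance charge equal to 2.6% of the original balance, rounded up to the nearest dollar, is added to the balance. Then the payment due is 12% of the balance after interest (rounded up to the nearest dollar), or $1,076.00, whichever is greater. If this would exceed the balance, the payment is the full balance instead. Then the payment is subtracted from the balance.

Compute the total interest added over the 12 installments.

$3,060.00

Installment 1: opening $9,785.07; interest $255.00 → $10,040.07; payment $1,205.00; balance $8,835.07
Installment 2: opening $8,835.07; interest $255.00 → $9,090.07; payment $1,091.00; balance $7,999.07
Installment 3: opening $7,999.07; interest $255.00 → $8,254.07; payment $1,076.00; balance $7,178.07
Installment 4: opening $7,178.07; interest $255.00 → $7,433.07; payment $1,076.00; balance $6,357.07
Installment 5: opening $6,357.07; interest $255.00 → $6,612.07; payment $1,076.00; balance $5,536.07
Installment 6: opening $5,536.07; interest $255.00 → $5,791.07; payment $1,076.00; balance $4,715.07
Installment 7: opening $4,715.07; interest $255.00 → $4,970.07; payment $1,076.00; balance $3,894.07
Installment 8: opening $3,894.07; interest $255.00 → $4,149.07; payment $1,076.00; balance $3,073.07
Installment 9: opening $3,073.07; interest $255.00 → $3,328.07; payment $1,076.00; balance $2,252.07
Installment 10: opening $2,252.07; interest $255.00 → $2,507.07; payment $1,076.00; balance $1,431.07
Installment 11: opening $1,431.07; interest $255.00 → $1,686.07; payment $1,076.00; balance $610.07
Installment 12: opening $610.07; interest $255.00 → $865.07; payment $865.07; balance $0.00
Total interest: $255.00 + $255.00 + $255.00 + $255.00 + $255.00 + $255.00 + $255.00 + $255.00 + $255.00 + $255.00 + $255.00 + $255.00 = $3,060.00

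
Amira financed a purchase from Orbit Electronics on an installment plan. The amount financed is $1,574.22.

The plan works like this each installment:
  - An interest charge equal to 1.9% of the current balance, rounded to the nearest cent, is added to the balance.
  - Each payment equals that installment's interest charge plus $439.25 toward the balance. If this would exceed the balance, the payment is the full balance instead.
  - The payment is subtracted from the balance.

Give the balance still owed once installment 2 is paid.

$695.72

Installment 1: opening $1,574.22; interest $29.91 → $1,604.13; payment $469.16; balance $1,134.97
Installment 2: opening $1,134.97; interest $21.56 → $1,156.53; payment $460.81; balance $695.72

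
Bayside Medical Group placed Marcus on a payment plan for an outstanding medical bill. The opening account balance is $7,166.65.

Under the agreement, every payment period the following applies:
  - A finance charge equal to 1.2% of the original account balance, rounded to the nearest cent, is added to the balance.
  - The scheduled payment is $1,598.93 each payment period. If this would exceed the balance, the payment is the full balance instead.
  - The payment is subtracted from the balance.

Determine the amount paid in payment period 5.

Payment period 1: opening $7,166.65; interest $86.00 → $7,252.65; payment $1,598.93; balance $5,653.72
Payment period 2: opening $5,653.72; interest $86.00 → $5,739.72; payment $1,598.93; balance $4,140.79
Payment period 3: opening $4,140.79; interest $86.00 → $4,226.79; payment $1,598.93; balance $2,627.86
Payment period 4: opening $2,627.86; interest $86.00 → $2,713.86; payment $1,598.93; balance $1,114.93
Payment period 5: opening $1,114.93; interest $86.00 → $1,200.93; payment $1,200.93; balance $0.00

$1,200.93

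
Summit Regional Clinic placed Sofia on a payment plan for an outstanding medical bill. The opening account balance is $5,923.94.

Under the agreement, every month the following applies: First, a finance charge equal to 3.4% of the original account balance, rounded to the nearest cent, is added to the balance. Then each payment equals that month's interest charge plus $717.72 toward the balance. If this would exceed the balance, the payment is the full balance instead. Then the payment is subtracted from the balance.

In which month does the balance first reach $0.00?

9

# | Opening | Interest | Payment | End bal
1 | $5,923.94 | $201.41 | $919.13 | $5,206.22
2 | $5,206.22 | $201.41 | $919.13 | $4,488.50
3 | $4,488.50 | $201.41 | $919.13 | $3,770.78
4 | $3,770.78 | $201.41 | $919.13 | $3,053.06
5 | $3,053.06 | $201.41 | $919.13 | $2,335.34
6 | $2,335.34 | $201.41 | $919.13 | $1,617.62
7 | $1,617.62 | $201.41 | $919.13 | $899.90
8 | $899.90 | $201.41 | $919.13 | $182.18
9 | $182.18 | $201.41 | $383.59 | $0.00
Balance reaches $0.00 in month 9.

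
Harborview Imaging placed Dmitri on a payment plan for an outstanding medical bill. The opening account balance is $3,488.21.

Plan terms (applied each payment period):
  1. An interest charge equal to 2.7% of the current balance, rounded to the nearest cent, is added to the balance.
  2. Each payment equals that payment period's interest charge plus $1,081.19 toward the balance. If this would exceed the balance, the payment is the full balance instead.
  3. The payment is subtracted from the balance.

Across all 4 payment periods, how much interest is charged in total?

$201.58

Payment period 1: $3,488.21 +$94.18 interest = $3,582.39; pay $1,175.37 → $2,407.02
Payment period 2: $2,407.02 +$64.99 interest = $2,472.01; pay $1,146.18 → $1,325.83
Payment period 3: $1,325.83 +$35.80 interest = $1,361.63; pay $1,116.99 → $244.64
Payment period 4: $244.64 +$6.61 interest = $251.25; pay $251.25 → $0.00
Total interest: $94.18 + $64.99 + $35.80 + $6.61 = $201.58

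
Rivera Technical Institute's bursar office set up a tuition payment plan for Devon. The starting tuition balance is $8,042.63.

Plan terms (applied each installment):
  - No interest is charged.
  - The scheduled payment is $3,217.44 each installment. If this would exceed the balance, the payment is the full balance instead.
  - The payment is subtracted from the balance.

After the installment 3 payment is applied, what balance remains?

$0.00

# | Opening | Payment | End bal
1 | $8,042.63 | $3,217.44 | $4,825.19
2 | $4,825.19 | $3,217.44 | $1,607.75
3 | $1,607.75 | $1,607.75 | $0.00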